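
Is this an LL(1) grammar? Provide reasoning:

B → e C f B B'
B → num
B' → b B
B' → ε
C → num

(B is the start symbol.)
No. Predict set conflict for B': { 'b' }

A grammar is LL(1) if for each non-terminal N with multiple productions, the predict sets of those productions are pairwise disjoint, where PREDICT(N → α) = (FIRST(α) \ {ε}) ∪ (FOLLOW(N) if α ⇒* ε).

Relevant sets:
  FOLLOW(B') = { $, 'b' }

For B:
  PREDICT(B → e C f B B') = { 'e' }
  PREDICT(B → num) = { 'num' }
For B':
  PREDICT(B' → b B) = { 'b' }
  PREDICT(B' → ε) = { $, 'b' }
C has a single production, so nothing to check there.

Conflict found: Predict set conflict for B': { 'b' }
The grammar is NOT LL(1).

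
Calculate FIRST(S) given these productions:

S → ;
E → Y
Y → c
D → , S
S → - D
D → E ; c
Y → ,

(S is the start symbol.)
From S → ;:
  - ';' is a terminal: add ';' and stop
From S → - D:
  - '-' is a terminal: add '-' and stop

Collecting: FIRST(S) = { '-', ';' }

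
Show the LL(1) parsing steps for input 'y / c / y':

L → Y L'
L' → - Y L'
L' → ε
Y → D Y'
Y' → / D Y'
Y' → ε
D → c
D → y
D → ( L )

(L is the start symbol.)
LL(1) parsing maintains a stack (initially the start symbol over $) and the input. At each step: if the stack top is a terminal, match it against the current input token; if it is a non-terminal N, replace it with the RHS of M[N, lookahead] (the unique production whose predict set contains the lookahead).

Stack is shown with the top on the left.

Stack        Input        Action
--------------------------------
L $          y / c / y $  output L → Y L'
Y L' $       y / c / y $  output Y → D Y'
D Y' L' $    y / c / y $  output D → y
y Y' L' $    y / c / y $  match 'y'
Y' L' $      / c / y $    output Y' → / D Y'
/ D Y' L' $  / c / y $    match '/'
D Y' L' $    c / y $      output D → c
c Y' L' $    c / y $      match 'c'
Y' L' $      / y $        output Y' → / D Y'
/ D Y' L' $  / y $        match '/'
D Y' L' $    y $          output D → y
y Y' L' $    y $          match 'y'
Y' L' $      $            output Y' → ε
L' $         $            output L' → ε
$            $            accept

The string is accepted.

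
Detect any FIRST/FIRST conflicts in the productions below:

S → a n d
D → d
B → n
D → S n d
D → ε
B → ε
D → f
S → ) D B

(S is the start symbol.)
A FIRST/FIRST conflict occurs when two productions N → α and N → β for the same non-terminal have FIRST(α) ∩ FIRST(β) ≠ ∅ (with ε ∈ FIRST of a nullable right-hand side, so two nullable alternatives also conflict).

FIRST sets of the non-terminals at (or reachable through a nullable prefix from) the front of some alternative:
  FIRST(S) = { ')', 'a' }

Productions for S:
  S → a n d: FIRST = { 'a' }
  S → ) D B: FIRST = { ')' }
Productions for D:
  D → d: FIRST = { 'd' }
  D → S n d: FIRST = { ')', 'a' }
  D → ε: FIRST = { ε }
  D → f: FIRST = { 'f' }
Productions for B:
  B → n: FIRST = { 'n' }
  B → ε: FIRST = { ε }

All alternatives of each non-terminal have pairwise disjoint FIRST sets.

Answer: No FIRST/FIRST conflicts.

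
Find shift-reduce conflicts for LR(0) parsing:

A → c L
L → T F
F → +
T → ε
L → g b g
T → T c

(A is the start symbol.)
A shift-reduce conflict occurs when an LR(0) state has both:
  - a complete (reduce) item [A → α .] (dot at the end), and
  - a shift item [B → β . c γ] (dot before a terminal).

Augment with A' → A and build the canonical LR(0) collection (I0 = CLOSURE({[A' → . A]}), then GOTO on every symbol after a dot until no new states appear). It has 11 states:
  I0: { [A → . c L], [A' → . A] }  — shift
  I1: { [A' → A .] }  — accept
  I2: { [A → c . L], [L → . T F], [L → . g b g], [T → . T c], [T → .] }  — shift, reduce
  I3: { [A → c L .] }  — reduce
  I4: { [F → . +], [L → T . F], [T → T . c] }  — shift
  I5: { [L → g . b g] }  — shift
  I6: { [L → g b . g] }  — shift
  I7: { [L → g b g .] }  — reduce
  I8: { [F → + .] }  — reduce
  I9: { [L → T F .] }  — reduce
  I10: { [T → T c .] }  — reduce

I2 contains reduce item [T → .] and shift item [L → . g b g] — shift-reduce conflict.

Answer: Yes — I2: [T → .] vs [L → . g b g]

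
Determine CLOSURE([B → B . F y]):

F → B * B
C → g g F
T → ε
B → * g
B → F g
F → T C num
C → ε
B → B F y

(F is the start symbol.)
To compute CLOSURE, for each item [A → α.Bβ] where B is a non-terminal, add [B → .γ] for all productions B → γ; repeat for the newly added items until nothing changes.

Start with: [B → B . F y]
  [B → B . F y] has the dot before F: add [F → . B * B], [F → . T C num]
  [F → . B * B] has the dot before B: add [B → . * g], [B → . F g], [B → . B F y]
  [F → . T C num] has the dot before T: add [T → .]
No further items can be added.

CLOSURE = { [B → . * g], [B → . B F y], [B → . F g], [B → B . F y], [F → . B * B], [F → . T C num], [T → .] }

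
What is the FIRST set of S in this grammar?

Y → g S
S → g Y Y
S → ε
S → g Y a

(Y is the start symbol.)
To compute FIRST(S), examine every production with S on the left-hand side, reading each right-hand side left to right until a non-nullable symbol is reached.

From S → g Y Y:
  - g is a terminal: add 'g' and stop
From S → ε:
  - ε-production, so ε ∈ FIRST(S)
From S → g Y a:
  - g is a terminal: add 'g' and stop

Collecting: FIRST(S) = { 'g', ε }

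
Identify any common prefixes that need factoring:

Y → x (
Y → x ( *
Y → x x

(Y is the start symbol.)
Yes, Y has productions with common prefix 'x'

Left-factoring is needed when two productions for the same non-terminal
share a common prefix on the right-hand side.

Productions for Y:
  Y → x (
  Y → x ( *
  Y → x x

Found common prefix 'x' in productions for Y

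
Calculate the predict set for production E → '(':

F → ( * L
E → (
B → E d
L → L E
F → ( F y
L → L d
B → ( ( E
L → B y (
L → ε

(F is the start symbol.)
{ '(' }

PREDICT(E → '(') = (FIRST(RHS) \ {ε}) ∪ (FOLLOW(E) if ε ∈ FIRST(RHS), i.e. RHS ⇒* ε)
FIRST('(') = { '(' }
ε ∉ FIRST('('), so FOLLOW(E) is not added.
PREDICT(E → '(') = { '(' }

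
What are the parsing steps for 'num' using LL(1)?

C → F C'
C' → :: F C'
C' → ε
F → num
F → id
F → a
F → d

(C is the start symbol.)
LL(1) parsing maintains a stack (initially the start symbol over $) and the input. At each step: if the stack top is a terminal, match it against the current input token; if it is a non-terminal N, replace it with the RHS of M[N, lookahead] (the unique production whose predict set contains the lookahead).

Stack is shown with the top on the left.

Stack     Input  Action
-----------------------
C $       num $  output C → F C'
F C' $    num $  output F → num
num C' $  num $  match 'num'
C' $      $      output C' → ε
$         $      accept

The string is accepted.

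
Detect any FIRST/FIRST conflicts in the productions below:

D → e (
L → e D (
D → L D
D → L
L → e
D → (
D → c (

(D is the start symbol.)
A FIRST/FIRST conflict occurs when two productions N → α and N → β for the same non-terminal have FIRST(α) ∩ FIRST(β) ≠ ∅ (with ε ∈ FIRST of a nullable right-hand side, so two nullable alternatives also conflict).

FIRST sets of the non-terminals at (or reachable through a nullable prefix from) the front of some alternative:
  FIRST(L) = { 'e' }

Productions for D:
  D → e (: FIRST = { 'e' }
  D → L D: FIRST = { 'e' }
  D → L: FIRST = { 'e' }
  D → (: FIRST = { '(' }
  D → c (: FIRST = { 'c' }
Productions for L:
  L → e D (: FIRST = { 'e' }
  L → e: FIRST = { 'e' }

Conflict for D: D → e ( and D → L D
  Overlap: { 'e' }
Conflict for D: D → e ( and D → L
  Overlap: { 'e' }
Conflict for D: D → L D and D → L
  Overlap: { 'e' }
Conflict for L: L → e D ( and L → e
  Overlap: { 'e' }

Answer: Yes. D → e '(' / D → L D on { 'e' }; D → e '(' / D → L on { 'e' }; D → L D / D → L on { 'e' }; L → e D '(' / L → e on { 'e' }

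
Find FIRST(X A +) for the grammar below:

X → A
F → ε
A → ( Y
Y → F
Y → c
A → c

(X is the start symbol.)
{ '(', 'c' }

FIRST sets of the non-terminals involved (from the grammar, by fixed-point iteration):
  FIRST(X) = { '(', 'c' }

To compute FIRST(X A +), process the symbols left to right:
Symbol X is a non-terminal. Add FIRST(X) \ {ε} = { '(', 'c' }
X is not nullable (ε ∉ FIRST(X)), so stop here.
FIRST(X A +) = { '(', 'c' }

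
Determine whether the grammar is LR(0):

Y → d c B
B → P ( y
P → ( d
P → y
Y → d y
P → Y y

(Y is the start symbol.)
A grammar is LR(0) if no state in the canonical LR(0) collection has:
  - both a shift item (dot before a terminal) and a complete item (shift-reduce conflict), or
  - two or more complete items (reduce-reduce conflict; the accept item [Y' → Y .] counts as a complete item here).

Augment with Y' → Y and build the canonical LR(0) collection (I0 = CLOSURE({[Y' → . Y]}), then GOTO on every symbol after a dot until no new states appear). It has 14 states:
  I0: { [Y → . d c B], [Y → . d y], [Y' → . Y] }  — shift
  I1: { [Y' → Y .] }  — accept
  I2: { [Y → d . c B], [Y → d . y] }  — shift
  I3: { [B → . P ( y], [P → . ( d], [P → . Y y], [P → . y], [Y → . d c B], [Y → . d y], [Y → d c . B] }  — shift
  I4: { [Y → d y .] }  — reduce
  I5: { [P → ( . d] }  — shift
  I6: { [Y → d c B .] }  — reduce
  I7: { [B → P . ( y] }  — shift
  I8: { [P → Y . y] }  — shift
  I9: { [P → y .] }  — reduce
  I10: { [P → Y y .] }  — reduce
  I11: { [B → P ( . y] }  — shift
  I12: { [B → P ( y .] }  — reduce
  I13: { [P → ( d .] }  — reduce

Every state is either a pure shift/goto state or contains exactly one complete item and nothing to shift — no conflicts. The grammar is LR(0).

Answer: Yes, the grammar is LR(0)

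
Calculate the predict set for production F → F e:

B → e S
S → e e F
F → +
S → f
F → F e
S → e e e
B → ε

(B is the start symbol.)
{ '+' }

PREDICT(F → F e) = (FIRST(RHS) \ {ε}) ∪ (FOLLOW(F) if ε ∈ FIRST(RHS), i.e. RHS ⇒* ε)
FIRST(F) = { '+' }
FIRST(F e) = { '+' }
ε ∉ FIRST(F e), so FOLLOW(F) is not added.
PREDICT(F → F e) = { '+' }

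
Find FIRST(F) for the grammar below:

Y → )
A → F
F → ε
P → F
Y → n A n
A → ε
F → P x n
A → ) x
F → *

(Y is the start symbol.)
To compute FIRST(F), examine every production with F on the left-hand side, reading each right-hand side left to right until a non-nullable symbol is reached.

FIRST sets of the other non-terminals involved (by the same procedure, iterated to a fixed point):
  FIRST(P) = { '*', 'x', ε }

From F → ε:
  - ε-production, so ε ∈ FIRST(F)
From F → P x n:
  - P is a non-terminal: add FIRST(P) \ {ε} = { '*', 'x' }
    P is nullable, so continue to the next symbol
  - x is a terminal: add 'x' and stop
From F → *:
  - '*' is a terminal: add '*' and stop

Collecting: FIRST(F) = { '*', 'x', ε }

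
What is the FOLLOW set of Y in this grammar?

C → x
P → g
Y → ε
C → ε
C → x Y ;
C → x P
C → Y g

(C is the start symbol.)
In C → x Y ;: Y is followed by ';', add FIRST(';') \ {ε} = { ';' }
In C → Y g: Y is followed by g, add FIRST(g) \ {ε} = { 'g' }

Taking the union: FOLLOW(Y) = { ';', 'g' }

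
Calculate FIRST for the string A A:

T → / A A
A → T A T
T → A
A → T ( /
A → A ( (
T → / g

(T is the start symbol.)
{ '/' }

FIRST sets of the non-terminals involved (from the grammar, by fixed-point iteration):
  FIRST(A) = { '/' }

To compute FIRST(A A), process the symbols left to right:
Symbol A is a non-terminal. Add FIRST(A) \ {ε} = { '/' }
A is not nullable (ε ∉ FIRST(A)), so stop here.
FIRST(A A) = { '/' }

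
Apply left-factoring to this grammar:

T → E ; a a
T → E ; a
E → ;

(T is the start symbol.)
T → E ; a T'
T' → a
T' → ε
E → ;

Left-factoring transforms A → αβ₁ | αβ₂ into A → αA' and A' → β₁ | β₂
(α is the longest common prefix among the alternatives). Repeat until
no nonterminal has two alternatives with a common prefix.

Round 1: T has alternatives sharing prefix 'E ; a'. Introduce T': T → E ; a T'
  Add: T' → a
  Add: T' → ε

No remaining common prefixes — done.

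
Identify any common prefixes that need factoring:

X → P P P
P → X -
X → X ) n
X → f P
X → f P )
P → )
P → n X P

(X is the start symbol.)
Yes, X has productions with common prefix 'f P'

Left-factoring is needed when two productions for the same non-terminal
share a common prefix on the right-hand side.

Productions for X:
  X → P P P
  X → X ) n
  X → f P
  X → f P )
Productions for P:
  P → X -
  P → )
  P → n X P

Found common prefix 'f P' in productions for X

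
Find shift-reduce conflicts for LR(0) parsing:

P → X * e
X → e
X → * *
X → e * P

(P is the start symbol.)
Yes — I4: [X → e .] vs [X → e . * P]

A shift-reduce conflict occurs when an LR(0) state has both:
  - a complete (reduce) item [A → α .] (dot at the end), and
  - a shift item [B → β . c γ] (dot before a terminal).

Augment with P' → P and build the canonical LR(0) collection (I0 = CLOSURE({[P' → . P]}), then GOTO on every symbol after a dot until no new states appear). It has 10 states:
  I0: { [P → . X * e], [P' → . P], [X → . * *], [X → . e * P], [X → . e] }  — shift
  I1: { [X → * . *] }  — shift
  I2: { [P' → P .] }  — accept
  I3: { [P → X . * e] }  — shift
  I4: { [X → e . * P], [X → e .] }  — shift, reduce
  I5: { [P → . X * e], [X → . * *], [X → . e * P], [X → . e], [X → e * . P] }  — shift
  I6: { [X → e * P .] }  — reduce
  I7: { [P → X * . e] }  — shift
  I8: { [P → X * e .] }  — reduce
  I9: { [X → * * .] }  — reduce

I4 contains reduce item [X → e .] and shift item [X → e . * P] — shift-reduce conflict.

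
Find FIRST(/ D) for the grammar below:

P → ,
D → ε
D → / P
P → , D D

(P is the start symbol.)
{ '/' }

To compute FIRST(/ D), process the symbols left to right:
Symbol / is a terminal. Add '/' and stop.
FIRST(/ D) = { '/' }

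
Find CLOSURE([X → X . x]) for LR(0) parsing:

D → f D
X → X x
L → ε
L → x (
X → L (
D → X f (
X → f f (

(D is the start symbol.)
{ [X → X . x] }

Start with: [X → X . x]
The dot precedes the terminal x, so nothing is added.

CLOSURE = { [X → X . x] }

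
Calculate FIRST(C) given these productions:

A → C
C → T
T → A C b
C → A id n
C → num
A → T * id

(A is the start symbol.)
FIRST sets of the other non-terminals involved (by the same procedure, iterated to a fixed point):
  FIRST(T) = { 'num' }
  FIRST(A) = { 'num' }

From C → T:
  - T is a non-terminal: add FIRST(T) \ {ε} = { 'num' }
    T is not nullable, so stop
From C → A id n:
  - A is a non-terminal: add FIRST(A) \ {ε} = { 'num' }
    A is not nullable, so stop
From C → num:
  - num is a terminal: add 'num' and stop

Collecting: FIRST(C) = { 'num' }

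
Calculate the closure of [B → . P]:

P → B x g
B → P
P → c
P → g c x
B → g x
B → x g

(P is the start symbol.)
To compute CLOSURE, for each item [A → α.Bβ] where B is a non-terminal, add [B → .γ] for all productions B → γ; repeat for the newly added items until nothing changes.

Start with: [B → . P]
  [B → . P] has the dot before P: add [P → . B x g], [P → . c], [P → . g c x]
  [P → . B x g] has the dot before B: add [B → . g x], [B → . x g]
No further items can be added.

CLOSURE = { [B → . P], [B → . g x], [B → . x g], [P → . B x g], [P → . c], [P → . g c x] }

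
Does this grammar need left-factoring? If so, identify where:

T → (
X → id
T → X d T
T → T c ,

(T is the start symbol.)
No, left-factoring is not needed

Left-factoring is needed when two productions for the same non-terminal
share a common prefix on the right-hand side.

Productions for T:
  T → (
  T → X d T
  T → T c ,

No common prefixes found.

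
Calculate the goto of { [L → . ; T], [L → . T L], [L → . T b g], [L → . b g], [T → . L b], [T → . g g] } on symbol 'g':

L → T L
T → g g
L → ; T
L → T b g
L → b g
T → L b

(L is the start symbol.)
GOTO(I, 'g') = CLOSURE({ [A → αX.β] : [A → α.Xβ] ∈ I, X = 'g' })

Items with dot before 'g', with the dot advanced:
  [T → . g g] → [T → g . g]
Closure adds nothing (no advanced item has the dot before a non-terminal).

GOTO = { [T → g . g] }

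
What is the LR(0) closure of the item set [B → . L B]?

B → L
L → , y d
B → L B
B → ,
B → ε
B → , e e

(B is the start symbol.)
{ [B → . L B], [L → . , y d] }

To compute CLOSURE, for each item [A → α.Bβ] where B is a non-terminal, add [B → .γ] for all productions B → γ; repeat for the newly added items until nothing changes.

Start with: [B → . L B]
  [B → . L B] has the dot before L: add [L → . , y d]
No further items can be added.

CLOSURE = { [B → . L B], [L → . , y d] }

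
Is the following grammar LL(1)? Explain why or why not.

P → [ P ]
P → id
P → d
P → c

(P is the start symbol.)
Yes, the grammar is LL(1).

A grammar is LL(1) if for each non-terminal N with multiple productions, the predict sets of those productions are pairwise disjoint, where PREDICT(N → α) = (FIRST(α) \ {ε}) ∪ (FOLLOW(N) if α ⇒* ε).

For P:
  PREDICT(P → '[' P ']') = { '[' }
  PREDICT(P → id) = { 'id' }
  PREDICT(P → d) = { 'd' }
  PREDICT(P → c) = { 'c' }

All predict sets are disjoint. The grammar IS LL(1).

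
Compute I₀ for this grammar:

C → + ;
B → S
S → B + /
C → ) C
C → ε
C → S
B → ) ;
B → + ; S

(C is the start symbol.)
First, augment the grammar with C' → C
I₀ = CLOSURE({ [C' → . C] }):
  [C' → . C] has the dot before C: add [C → . + ;], [C → . ) C], [C → .], [C → . S]
  [C → . S] has the dot before S: add [S → . B + /]
  [S → . B + /] has the dot before B: add [B → . S], [B → . ) ;], [B → . + ; S]
No further items can be added.

I₀ = { [B → . ) ;], [B → . + ; S], [B → . S], [C → . ) C], [C → . + ;], [C → . S], [C → .], [C' → . C], [S → . B + /] }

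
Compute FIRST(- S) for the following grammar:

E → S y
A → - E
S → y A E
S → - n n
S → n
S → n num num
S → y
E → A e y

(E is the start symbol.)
To compute FIRST(- S), process the symbols left to right:
Symbol - is a terminal. Add '-' and stop.
FIRST(- S) = { '-' }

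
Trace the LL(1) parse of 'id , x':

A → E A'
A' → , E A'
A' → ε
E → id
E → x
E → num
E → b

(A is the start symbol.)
LL(1) parsing maintains a stack (initially the start symbol over $) and the input. At each step: if the stack top is a terminal, match it against the current input token; if it is a non-terminal N, replace it with the RHS of M[N, lookahead] (the unique production whose predict set contains the lookahead).

Stack is shown with the top on the left.

Stack     Input     Action
--------------------------
A $       id , x $  output A → E A'
E A' $    id , x $  output E → id
id A' $   id , x $  match 'id'
A' $      , x $     output A' → , E A'
, E A' $  , x $     match ','
E A' $    x $       output E → x
x A' $    x $       match 'x'
A' $      $         output A' → ε
$         $         accept

The string is accepted.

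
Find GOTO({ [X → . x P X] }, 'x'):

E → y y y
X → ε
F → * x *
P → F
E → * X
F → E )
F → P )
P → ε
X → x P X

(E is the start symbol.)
{ [E → . * X], [E → . y y y], [F → . * x *], [F → . E )], [F → . P )], [P → . F], [P → .], [X → x . P X] }

GOTO(I, 'x') = CLOSURE({ [A → αX.β] : [A → α.Xβ] ∈ I, X = 'x' })

Items with dot before 'x', with the dot advanced:
  [X → . x P X] → [X → x . P X]
Closure of the advanced items:
  [X → x . P X] has the dot before P: add [P → . F], [P → .]
  [P → . F] has the dot before F: add [F → . * x *], [F → . E )], [F → . P )]
  [F → . E )] has the dot before E: add [E → . y y y], [E → . * X]

GOTO = { [E → . * X], [E → . y y y], [F → . * x *], [F → . E )], [F → . P )], [P → . F], [P → .], [X → x . P X] }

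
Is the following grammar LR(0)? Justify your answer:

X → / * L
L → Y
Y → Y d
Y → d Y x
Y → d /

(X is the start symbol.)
Augment with X' → X and build the canonical LR(0) collection (I0 = CLOSURE({[X' → . X]}), then GOTO on every symbol after a dot until no new states appear). It has 11 states:
  I0: { [X → . / * L], [X' → . X] }  — shift
  I1: { [X → / . * L] }  — shift
  I2: { [X' → X .] }  — accept
  I3: { [L → . Y], [X → / * . L], [Y → . Y d], [Y → . d /], [Y → . d Y x] }  — shift
  I4: { [X → / * L .] }  — reduce
  I5: { [L → Y .], [Y → Y . d] }  — shift, reduce
  I6: { [Y → . Y d], [Y → . d /], [Y → . d Y x], [Y → d . /], [Y → d . Y x] }  — shift
  I7: { [Y → d / .] }  — reduce
  I8: { [Y → Y . d], [Y → d Y . x] }  — shift
  I9: { [Y → Y d .] }  — reduce
  I10: { [Y → d Y x .] }  — reduce

Conflict in state I5:
  Shift-reduce conflict between [L → Y .] and [Y → Y . d]
So the grammar is NOT LR(0).

Answer: No. Shift-reduce conflict between [L → Y .] and [Y → Y . d]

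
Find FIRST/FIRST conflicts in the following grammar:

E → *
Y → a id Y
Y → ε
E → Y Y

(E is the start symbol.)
FIRST sets of the non-terminals at (or reachable through a nullable prefix from) the front of some alternative:
  FIRST(Y) = { 'a', ε }

Productions for E:
  E → *: FIRST = { '*' }
  E → Y Y: FIRST = { 'a', ε }
Productions for Y:
  Y → a id Y: FIRST = { 'a' }
  Y → ε: FIRST = { ε }

All alternatives of each non-terminal have pairwise disjoint FIRST sets.

Answer: No FIRST/FIRST conflicts.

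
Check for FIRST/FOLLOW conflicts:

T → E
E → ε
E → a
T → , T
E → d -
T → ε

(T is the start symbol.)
No FIRST/FOLLOW conflicts.

A FIRST/FOLLOW conflict occurs when a non-terminal N has a nullable alternative N → β (β ⇒* ε) and another alternative N → α with FIRST(α) ∩ FOLLOW(N) ≠ ∅: on such a lookahead the parser cannot decide between expanding α and letting N vanish via β.

Nullable non-terminals: E, T.
FIRST sets used below: FIRST(E) = { 'a', 'd', ε }

E: nullable alternative(s) E → ε; FOLLOW(E) = { $ }
  E → ε: FIRST \ {ε} = { } — this is the only nullable alternative, skip
  E → a: FIRST \ {ε} = { 'a' } — disjoint from FOLLOW(E)
  E → d -: FIRST \ {ε} = { 'd' } — disjoint from FOLLOW(E)

T: nullable alternative(s) T → E, T → ε; FOLLOW(T) = { $ }
  T → E: FIRST \ {ε} = { 'a', 'd' } — disjoint from FOLLOW(T)
  T → , T: FIRST \ {ε} = { ',' } — disjoint from FOLLOW(T)
  T → ε: FIRST \ {ε} = { } — disjoint from FOLLOW(T)

No FIRST/FOLLOW conflicts found.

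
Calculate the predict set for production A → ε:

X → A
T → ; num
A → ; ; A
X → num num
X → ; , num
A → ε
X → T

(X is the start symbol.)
{ $ }

PREDICT(A → ε) = (FIRST(RHS) \ {ε}) ∪ (FOLLOW(A) if ε ∈ FIRST(RHS), i.e. RHS ⇒* ε)
The right-hand side is ε (FIRST(ε) = { ε }), so the predict set is FOLLOW(A) = { $ }
PREDICT(A → ε) = { $ }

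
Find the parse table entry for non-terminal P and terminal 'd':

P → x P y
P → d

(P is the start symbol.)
To find M[P, 'd'], we find productions for P where 'd' is in the predict set (PREDICT(N → α) = (FIRST(α) \ {ε}) ∪ (FOLLOW(N) if α ⇒* ε)).

P → x P y: PREDICT = { 'x' }
P → d: PREDICT = { 'd' }
  'd' is in predict set, so this production goes in M[P, 'd']

M[P, 'd'] = P → d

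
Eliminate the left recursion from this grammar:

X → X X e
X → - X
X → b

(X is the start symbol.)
X → - X X'
X → b X'
X' → X e X'
X' → ε

X is directly left-recursive. The standard transformation for
  A → A α₁ | ... | A α_m | β₁ | ... | β_n
is
  A  → β₁ A' | ... | β_n A'
  A' → α₁ A' | ... | α_m A' | ε

X → - X becomes X → - X X'
X → b becomes X → b X'
X → X X e becomes X' → X e X'
Add X' → ε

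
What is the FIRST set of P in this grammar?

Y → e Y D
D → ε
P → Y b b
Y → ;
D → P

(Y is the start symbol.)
{ ';', 'e' }

FIRST sets of the other non-terminals involved (by the same procedure, iterated to a fixed point):
  FIRST(Y) = { ';', 'e' }

From P → Y b b:
  - Y is a non-terminal: add FIRST(Y) \ {ε} = { ';', 'e' }
    Y is not nullable, so stop

Collecting: FIRST(P) = { ';', 'e' }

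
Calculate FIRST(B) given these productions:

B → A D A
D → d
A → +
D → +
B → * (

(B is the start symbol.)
{ '*', '+' }

To compute FIRST(B), examine every production with B on the left-hand side, reading each right-hand side left to right until a non-nullable symbol is reached.

FIRST sets of the other non-terminals involved (by the same procedure, iterated to a fixed point):
  FIRST(A) = { '+' }

From B → A D A:
  - A is a non-terminal: add FIRST(A) \ {ε} = { '+' }
    A is not nullable, so stop
From B → * (:
  - '*' is a terminal: add '*' and stop

Collecting: FIRST(B) = { '*', '+' }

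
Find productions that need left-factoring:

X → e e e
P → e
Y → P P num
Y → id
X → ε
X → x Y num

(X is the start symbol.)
No, left-factoring is not needed

Left-factoring is needed when two productions for the same non-terminal
share a common prefix on the right-hand side.

Productions for X:
  X → e e e
  X → ε
  X → x Y num
Productions for Y:
  Y → P P num
  Y → id

No common prefixes found.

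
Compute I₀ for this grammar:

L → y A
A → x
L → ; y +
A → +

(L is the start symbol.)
First, augment the grammar with L' → L
I₀ = CLOSURE({ [L' → . L] }):
  [L' → . L] has the dot before L: add [L → . y A], [L → . ; y +]
No further items can be added.

I₀ = { [L → . ; y +], [L → . y A], [L' → . L] }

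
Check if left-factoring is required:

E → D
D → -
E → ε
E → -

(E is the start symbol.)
Left-factoring is needed when two productions for the same non-terminal
share a common prefix on the right-hand side.

Productions for E:
  E → D
  E → ε
  E → -

No common prefixes found.

Answer: No, left-factoring is not needed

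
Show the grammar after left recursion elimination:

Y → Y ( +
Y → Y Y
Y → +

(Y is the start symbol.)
Y → + Y'
Y' → ( + Y'
Y' → Y Y'
Y' → ε

Y is directly left-recursive. The standard transformation for
  A → A α₁ | ... | A α_m | β₁ | ... | β_n
is
  A  → β₁ A' | ... | β_n A'
  A' → α₁ A' | ... | α_m A' | ε

Y → + becomes Y → + Y'
Y → Y ( + becomes Y' → ( + Y'
Y → Y Y becomes Y' → Y Y'
Add Y' → ε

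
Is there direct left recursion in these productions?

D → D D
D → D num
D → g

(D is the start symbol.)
Direct left recursion occurs when N → N α for some non-terminal N (the right-hand side begins with the left-hand side itself).

D → D D: LEFT RECURSIVE (starts with D)
D → D num: LEFT RECURSIVE (starts with D)
D → g: starts with g

The grammar has direct left recursion on: D.

Answer: Yes, D is left-recursive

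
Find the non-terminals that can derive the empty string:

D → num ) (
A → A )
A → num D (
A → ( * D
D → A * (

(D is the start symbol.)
None

There are no ε-productions, so no non-terminal can derive ε.
No non-terminals are nullable.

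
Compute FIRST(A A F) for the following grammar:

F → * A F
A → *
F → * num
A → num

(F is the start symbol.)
{ '*', 'num' }

FIRST sets of the non-terminals involved (from the grammar, by fixed-point iteration):
  FIRST(A) = { '*', 'num' }

To compute FIRST(A A F), process the symbols left to right:
Symbol A is a non-terminal. Add FIRST(A) \ {ε} = { '*', 'num' }
A is not nullable (ε ∉ FIRST(A)), so stop here.
FIRST(A A F) = { '*', 'num' }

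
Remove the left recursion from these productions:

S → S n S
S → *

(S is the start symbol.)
S → * S'
S' → n S S'
S' → ε

S is directly left-recursive. The standard transformation for
  A → A α₁ | ... | A α_m | β₁ | ... | β_n
is
  A  → β₁ A' | ... | β_n A'
  A' → α₁ A' | ... | α_m A' | ε

S → * becomes S → * S'
S → S n S becomes S' → n S S'
Add S' → ε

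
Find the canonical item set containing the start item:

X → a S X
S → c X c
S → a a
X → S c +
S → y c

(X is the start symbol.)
First, augment the grammar with X' → X
I₀ = CLOSURE({ [X' → . X] }):
  [X' → . X] has the dot before X: add [X → . a S X], [X → . S c +]
  [X → . S c +] has the dot before S: add [S → . c X c], [S → . a a], [S → . y c]
No further items can be added.

I₀ = { [S → . a a], [S → . c X c], [S → . y c], [X → . S c +], [X → . a S X], [X' → . X] }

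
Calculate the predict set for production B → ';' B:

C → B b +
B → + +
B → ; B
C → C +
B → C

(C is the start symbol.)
{ ';' }

PREDICT(B → ';' B) = (FIRST(RHS) \ {ε}) ∪ (FOLLOW(B) if ε ∈ FIRST(RHS), i.e. RHS ⇒* ε)
FIRST(';' B) = { ';' }
ε ∉ FIRST(';' B), so FOLLOW(B) is not added.
PREDICT(B → ';' B) = { ';' }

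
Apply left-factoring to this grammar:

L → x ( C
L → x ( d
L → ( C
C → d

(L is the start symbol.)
Left-factoring transforms A → αβ₁ | αβ₂ into A → αA' and A' → β₁ | β₂
(α is the longest common prefix among the alternatives). Repeat until
no nonterminal has two alternatives with a common prefix.

Round 1: L has alternatives sharing prefix 'x ('. Introduce L': L → x ( L'
  Add: L' → C
  Add: L' → d

No remaining common prefixes — done.

Resulting grammar:
L → x ( L'
L' → C
L' → d
L → ( C
C → d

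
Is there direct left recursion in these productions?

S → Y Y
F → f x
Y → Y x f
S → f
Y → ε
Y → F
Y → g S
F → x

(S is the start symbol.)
Yes, Y is left-recursive

Direct left recursion occurs when N → N α for some non-terminal N (the right-hand side begins with the left-hand side itself).

S → Y Y: starts with Y
F → f x: starts with f
Y → Y x f: LEFT RECURSIVE (starts with Y)
S → f: starts with f
Y → ε: starts with ε
Y → F: starts with F
Y → g S: starts with g
F → x: starts with x

The grammar has direct left recursion on: Y.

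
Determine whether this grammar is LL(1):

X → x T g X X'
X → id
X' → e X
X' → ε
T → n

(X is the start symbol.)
Relevant sets:
  FOLLOW(X') = { $, 'e' }

For X:
  PREDICT(X → x T g X X') = { 'x' }
  PREDICT(X → id) = { 'id' }
For X':
  PREDICT(X' → e X) = { 'e' }
  PREDICT(X' → ε) = { $, 'e' }
T has a single production, so nothing to check there.

Conflict found: Predict set conflict for X': { 'e' }
The grammar is NOT LL(1).

Answer: No. Predict set conflict for X': { 'e' }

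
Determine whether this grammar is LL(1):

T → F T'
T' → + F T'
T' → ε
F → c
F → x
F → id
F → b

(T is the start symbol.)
A grammar is LL(1) if for each non-terminal N with multiple productions, the predict sets of those productions are pairwise disjoint, where PREDICT(N → α) = (FIRST(α) \ {ε}) ∪ (FOLLOW(N) if α ⇒* ε).

Relevant sets:
  FOLLOW(T') = { $ }

For T':
  PREDICT(T' → '+' F T') = { '+' }
  PREDICT(T' → ε) = { $ }
For F:
  PREDICT(F → c) = { 'c' }
  PREDICT(F → x) = { 'x' }
  PREDICT(F → id) = { 'id' }
  PREDICT(F → b) = { 'b' }
T has a single production, so nothing to check there.

All predict sets are disjoint. The grammar IS LL(1).

Answer: Yes, the grammar is LL(1).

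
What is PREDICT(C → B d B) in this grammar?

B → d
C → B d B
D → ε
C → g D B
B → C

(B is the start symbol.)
PREDICT(C → B d B) = (FIRST(RHS) \ {ε}) ∪ (FOLLOW(C) if ε ∈ FIRST(RHS), i.e. RHS ⇒* ε)
FIRST(B) = { 'd', 'g' }
FIRST(B d B) = { 'd', 'g' }
ε ∉ FIRST(B d B), so FOLLOW(C) is not added.
PREDICT(C → B d B) = { 'd', 'g' }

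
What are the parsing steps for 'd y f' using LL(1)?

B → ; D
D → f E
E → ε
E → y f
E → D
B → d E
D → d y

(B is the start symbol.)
Stack is shown with the top on the left.

Stack  Input    Action
----------------------
B $    d y f $  output B → d E
d E $  d y f $  match 'd'
E $    y f $    output E → y f
y f $  y f $    match 'y'
f $    f $      match 'f'
$      $        accept

The string is accepted.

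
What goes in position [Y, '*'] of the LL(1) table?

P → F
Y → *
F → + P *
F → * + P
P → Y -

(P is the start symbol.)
To find M[Y, '*'], we find productions for Y where '*' is in the predict set (PREDICT(N → α) = (FIRST(α) \ {ε}) ∪ (FOLLOW(N) if α ⇒* ε)).

Y → *: PREDICT = { '*' }
  '*' is in predict set, so this production goes in M[Y, '*']

M[Y, '*'] = Y → *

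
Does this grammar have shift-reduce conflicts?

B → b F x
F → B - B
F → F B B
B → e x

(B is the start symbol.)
Augment with B' → B and build the canonical LR(0) collection (I0 = CLOSURE({[B' → . B]}), then GOTO on every symbol after a dot until no new states appear). It has 12 states:
  I0: { [B → . b F x], [B → . e x], [B' → . B] }  — shift
  I1: { [B' → B .] }  — accept
  I2: { [B → . b F x], [B → . e x], [B → b . F x], [F → . B - B], [F → . F B B] }  — shift
  I3: { [B → e . x] }  — shift
  I4: { [B → e x .] }  — reduce
  I5: { [F → B . - B] }  — shift
  I6: { [B → . b F x], [B → . e x], [B → b F . x], [F → F . B B] }  — shift
  I7: { [B → . b F x], [B → . e x], [F → F B . B] }  — shift
  I8: { [B → b F x .] }  — reduce
  I9: { [F → F B B .] }  — reduce
  I10: { [B → . b F x], [B → . e x], [F → B - . B] }  — shift
  I11: { [F → B - B .] }  — reduce

No state contains both a complete item and a shift item.

Answer: No shift-reduce conflicts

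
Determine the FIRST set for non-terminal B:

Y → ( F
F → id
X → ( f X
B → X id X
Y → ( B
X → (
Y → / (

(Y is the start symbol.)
FIRST sets of the other non-terminals involved (by the same procedure, iterated to a fixed point):
  FIRST(X) = { '(' }

From B → X id X:
  - X is a non-terminal: add FIRST(X) \ {ε} = { '(' }
    X is not nullable, so stop

Collecting: FIRST(B) = { '(' }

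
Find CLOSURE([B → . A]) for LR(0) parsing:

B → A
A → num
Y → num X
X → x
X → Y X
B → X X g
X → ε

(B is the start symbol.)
To compute CLOSURE, for each item [A → α.Bβ] where B is a non-terminal, add [B → .γ] for all productions B → γ; repeat for the newly added items until nothing changes.

Start with: [B → . A]
  [B → . A] has the dot before A: add [A → . num]
No further items can be added.

CLOSURE = { [A → . num], [B → . A] }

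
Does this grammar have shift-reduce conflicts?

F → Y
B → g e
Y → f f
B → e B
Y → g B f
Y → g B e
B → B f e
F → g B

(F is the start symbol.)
Yes — I5: [F → g B .] vs [B → B . f e]; I9: [B → e B .] vs [B → B . f e]; I13: [Y → g B f .] vs [B → B f . e]

Augment with F' → F and build the canonical LR(0) collection (I0 = CLOSURE({[F' → . F]}), then GOTO on every symbol after a dot until no new states appear). It has 15 states:
  I0: { [F → . Y], [F → . g B], [F' → . F], [Y → . f f], [Y → . g B e], [Y → . g B f] }  — shift
  I1: { [F' → F .] }  — accept
  I2: { [F → Y .] }  — reduce
  I3: { [Y → f . f] }  — shift
  I4: { [B → . B f e], [B → . e B], [B → . g e], [F → g . B], [Y → g . B e], [Y → g . B f] }  — shift
  I5: { [B → B . f e], [F → g B .], [Y → g B . e], [Y → g B . f] }  — shift, reduce
  I6: { [B → . B f e], [B → . e B], [B → . g e], [B → e . B] }  — shift
  I7: { [B → g . e] }  — shift
  I8: { [B → g e .] }  — reduce
  I9: { [B → B . f e], [B → e B .] }  — shift, reduce
  I10: { [B → B f . e] }  — shift
  I11: { [B → B f e .] }  — reduce
  I12: { [Y → g B e .] }  — reduce
  I13: { [B → B f . e], [Y → g B f .] }  — shift, reduce
  I14: { [Y → f f .] }  — reduce

I5 contains reduce item [F → g B .] and shift items [B → B . f e], [Y → g B . e], [Y → g B . f] — shift-reduce conflict.
I9 contains reduce item [B → e B .] and shift item [B → B . f e] — shift-reduce conflict.
I13 contains reduce item [Y → g B f .] and shift item [B → B f . e] — shift-reduce conflict.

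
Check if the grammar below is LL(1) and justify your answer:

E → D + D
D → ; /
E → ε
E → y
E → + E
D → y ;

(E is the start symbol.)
A grammar is LL(1) if for each non-terminal N with multiple productions, the predict sets of those productions are pairwise disjoint, where PREDICT(N → α) = (FIRST(α) \ {ε}) ∪ (FOLLOW(N) if α ⇒* ε).

Relevant sets:
  FIRST(D) = { ';', 'y' }
  FOLLOW(E) = { $ }

For E:
  PREDICT(E → D '+' D) = { ';', 'y' }
  PREDICT(E → ε) = { $ }
  PREDICT(E → y) = { 'y' }
  PREDICT(E → '+' E) = { '+' }
For D:
  PREDICT(D → ';' '/') = { ';' }
  PREDICT(D → y ';') = { 'y' }

Conflict found: Predict set conflict for E: { 'y' }
The grammar is NOT LL(1).

Answer: No. Predict set conflict for E: { 'y' }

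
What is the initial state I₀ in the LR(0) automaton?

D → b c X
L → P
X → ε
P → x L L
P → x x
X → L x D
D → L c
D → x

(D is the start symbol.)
First, augment the grammar with D' → D
I₀ = CLOSURE({ [D' → . D] }):
  [D' → . D] has the dot before D: add [D → . b c X], [D → . L c], [D → . x]
  [D → . L c] has the dot before L: add [L → . P]
  [L → . P] has the dot before P: add [P → . x L L], [P → . x x]
No further items can be added.

I₀ = { [D → . L c], [D → . b c X], [D → . x], [D' → . D], [L → . P], [P → . x L L], [P → . x x] }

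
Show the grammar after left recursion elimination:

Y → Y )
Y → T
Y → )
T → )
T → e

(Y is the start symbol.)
Y is directly left-recursive. The standard transformation for
  A → A α₁ | ... | A α_m | β₁ | ... | β_n
is
  A  → β₁ A' | ... | β_n A'
  A' → α₁ A' | ... | α_m A' | ε

Y → T becomes Y → T Y'
Y → ) becomes Y → ) Y'
Y → Y ) becomes Y' → ) Y'
Add Y' → ε

Productions for other non-terminals are unchanged:
  T → )
  T → e

Resulting grammar:
Y → T Y'
Y → ) Y'
Y' → ) Y'
Y' → ε
T → )
T → e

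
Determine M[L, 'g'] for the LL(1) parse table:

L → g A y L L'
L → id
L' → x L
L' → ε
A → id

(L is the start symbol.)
To find M[L, 'g'], we find productions for L where 'g' is in the predict set (PREDICT(N → α) = (FIRST(α) \ {ε}) ∪ (FOLLOW(N) if α ⇒* ε)).

L → g A y L L': PREDICT = { 'g' }
  'g' is in predict set, so this production goes in M[L, 'g']
L → id: PREDICT = { 'id' }

M[L, 'g'] = L → g A y L L'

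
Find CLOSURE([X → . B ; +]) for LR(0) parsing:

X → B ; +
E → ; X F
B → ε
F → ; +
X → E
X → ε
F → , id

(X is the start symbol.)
{ [B → .], [X → . B ; +] }

To compute CLOSURE, for each item [A → α.Bβ] where B is a non-terminal, add [B → .γ] for all productions B → γ; repeat for the newly added items until nothing changes.

Start with: [X → . B ; +]
  [X → . B ; +] has the dot before B: add [B → .]
No further items can be added.

CLOSURE = { [B → .], [X → . B ; +] }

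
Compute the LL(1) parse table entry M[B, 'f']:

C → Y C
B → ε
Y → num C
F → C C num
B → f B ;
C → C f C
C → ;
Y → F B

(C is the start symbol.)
B → f B ;

To find M[B, 'f'], we find productions for B where 'f' is in the predict set (PREDICT(N → α) = (FIRST(α) \ {ε}) ∪ (FOLLOW(N) if α ⇒* ε)).

Relevant sets:
  FOLLOW(B) = { ';', 'num' }

B → ε: PREDICT = { ';', 'num' }
B → f B ;: PREDICT = { 'f' }
  'f' is in predict set, so this production goes in M[B, 'f']

M[B, 'f'] = B → f B ;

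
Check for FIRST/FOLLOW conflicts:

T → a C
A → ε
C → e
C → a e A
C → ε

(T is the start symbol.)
Nullable non-terminals: A, C.
A has a nullable alternative but only one production, so nothing to check.

C: nullable alternative(s) C → ε; FOLLOW(C) = { $ }
  C → e: FIRST \ {ε} = { 'e' } — disjoint from FOLLOW(C)
  C → a e A: FIRST \ {ε} = { 'a' } — disjoint from FOLLOW(C)
  C → ε: FIRST \ {ε} = { } — this is the only nullable alternative, skip

T has no nullable alternative, so no FIRST/FOLLOW check is needed there.

No FIRST/FOLLOW conflicts found.

Answer: No FIRST/FOLLOW conflicts.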